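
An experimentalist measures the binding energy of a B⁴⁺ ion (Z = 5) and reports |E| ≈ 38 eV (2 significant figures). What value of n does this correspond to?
n = 3

The exact energy levels follow E_n = -13.6057 Z² / n² eV with Z = 5.

The measured value (-38 eV) is reported to only 2 significant figures, so we must test candidate n values and see which one matches to that precision.

Candidate energies:
  n = 1:  E = -13.6057 × 5² / 1² = -340.14250 eV
  n = 2:  E = -13.6057 × 5² / 2² = -85.03563 eV
  n = 3:  E = -13.6057 × 5² / 3² = -37.79361 eV  ← matches
  n = 4:  E = -13.6057 × 5² / 4² = -21.25891 eV
  n = 5:  E = -13.6057 × 5² / 5² = -13.60570 eV

Checking against the measurement of -38 eV (2 sig figs), only n = 3 agrees:
E_3 = -37.79361 eV, which rounds to -38 eV ✓

Therefore n = 3.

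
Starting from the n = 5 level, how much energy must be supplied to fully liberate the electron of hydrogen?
0.544 eV

The ionization energy is the energy needed to remove the electron completely (n → ∞).

For hydrogen, E_n = -13.6057 eV / n².

At n = 5: E_5 = -13.6057 / 5² = -0.544228 eV
At n = ∞: E_∞ = 0 eV

Ionization energy = E_∞ - E_5 = 0 - (-0.544228) = 0.544228 eV
Ionization energy ≈ 0.544 eV

This is also called the binding energy of the electron in state n = 5.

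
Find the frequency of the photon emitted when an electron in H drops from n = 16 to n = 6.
7.85e+13 Hz

First, find the transition energy:
E_16 = -13.6057 / 16² = -0.053147 eV
E_6 = -13.6057 / 6² = -0.377936 eV
|ΔE| = |E_6 - E_16| = 0.324789 eV

Convert to Joules: E = 0.324789 eV × (1.602177 × 10⁻¹⁹ J/eV) = 5.2037e-20 J

Using E = hf:
f = E/h = 5.2037e-20 J / (6.62607 × 10⁻³⁴ J·s)
f = 7.85e+13 Hz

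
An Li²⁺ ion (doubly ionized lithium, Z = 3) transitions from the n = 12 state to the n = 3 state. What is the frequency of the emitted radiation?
3.08423e+15 Hz

First, find the transition energy:
E_12 = -13.6057 × 3² / 12² = -0.8503563 eV
E_3 = -13.6057 × 3² / 3² = -13.6057000 eV
|ΔE| = |E_3 - E_12| = 12.7553437 eV

Convert to Joules: E = 12.7553437 eV × (1.602177 × 10⁻¹⁹ J/eV) = 2.0436318e-18 J

Using E = hf:
f = E/h = 2.0436318e-18 J / (6.62607 × 10⁻³⁴ J·s)
f = 3.08423e+15 Hz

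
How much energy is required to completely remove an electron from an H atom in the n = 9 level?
0.168 eV

The ionization energy is the energy needed to remove the electron completely (n → ∞).

For hydrogen, E_n = -13.6057 eV / n².

At n = 9: E_9 = -13.6057 / 9² = -0.167972 eV
At n = ∞: E_∞ = 0 eV

Ionization energy = E_∞ - E_9 = 0 - (-0.167972) = 0.167972 eV
Ionization energy ≈ 0.168 eV

This is also called the binding energy of the electron in state n = 9.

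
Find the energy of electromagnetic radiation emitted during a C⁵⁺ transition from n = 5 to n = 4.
11.02 eV

The energy levels are E_n = -13.6057 Z² eV / n².

Energy at n = 5: E_5 = -13.6057 × 6² / 5² = -19.59221 eV
Energy at n = 4: E_4 = -13.6057 × 6² / 4² = -30.61283 eV

For emission (electron falling to lower state), the photon energy is:
E_photon = E_5 - E_4 = |-19.59221 - (-30.61283)|
E_photon = 11.02 eV

This energy is carried away by the emitted photon.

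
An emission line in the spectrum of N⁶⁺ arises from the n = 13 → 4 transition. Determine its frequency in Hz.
9.1213e+15 Hz

First, find the transition energy:
E_13 = -13.6057 × 7² / 13² = -3.944848 eV
E_4 = -13.6057 × 7² / 4² = -41.667456 eV
|ΔE| = |E_4 - E_13| = 37.722608 eV

Convert to Joules: E = 37.722608 eV × (1.602177 × 10⁻¹⁹ J/eV) = 6.043829e-18 J

Using E = hf:
f = E/h = 6.043829e-18 J / (6.62607 × 10⁻³⁴ J·s)
f = 9.1213e+15 Hz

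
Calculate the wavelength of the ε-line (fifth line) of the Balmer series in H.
396.906591 nm

The lines of a series are numbered from the longest wavelength (smallest ΔE) outward; the fifth line is the transition from n = n_f + 5 to n_f.
The Balmer series has all transitions ending at n_f = 2.

For H, the fifth line (ε-line) is the jump from n = 7 to n = 2:
E_7 = -13.6057 / 7² = -0.2776673469 eV
E_2 = -13.6057 / 2² = -3.4014250000 eV
ΔE = E_7 - E_2 = 3.1237576531 eV

λ = hc/E = 1239.84 eV·nm / 3.1237576531 eV
λ = 396.906591 nm

This is the ε-line of the Balmer series in H.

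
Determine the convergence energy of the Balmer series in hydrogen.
3.4014 eV

The series limit corresponds to the transition from n = ∞ to n = 2.
This is the highest energy (shortest wavelength) transition in the Balmer series.

E_∞ = 0 eV
E_2 = -13.6057 / 2² = -3.4014 eV

Energy at series limit:
ΔE = E_∞ - E_2 = 0 - (-3.4014) = 3.4014 eV

This energy equals the ionization energy from the n = 2 state of hydrogen.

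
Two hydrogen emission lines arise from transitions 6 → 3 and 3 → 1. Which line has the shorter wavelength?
3 → 1

Calculate the energy for each transition:

Transition 6 → 3:
ΔE₁ = |E_3 - E_6| = |-13.6057/3² - (-13.6057/6²)|
ΔE₁ = |-1.511744444 - (-0.377936111)| = 1.133808 eV

Transition 3 → 1:
ΔE₂ = |E_1 - E_3| = |-13.6057/1² - (-13.6057/3²)|
ΔE₂ = |-13.605700000 - (-1.511744444)| = 12.093956 eV

Since 12.093956 eV > 1.133808 eV, the transition 3 → 1 emits the more energetic photon.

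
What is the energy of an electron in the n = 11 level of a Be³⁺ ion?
-1.80 eV

For hydrogen-like ions, the energy levels scale with Z²:
E_n = -13.6057 Z² / n² eV

For Be³⁺ (Z = 4) at n = 11:
E_11 = -13.6057 × 4² / 11²
E_11 = -13.6057 × 16 / 121
E_11 = -217.6912 / 121
E_11 = -1.80 eV

The energy is 16 times more negative than hydrogen at the same n due to the stronger nuclear charge.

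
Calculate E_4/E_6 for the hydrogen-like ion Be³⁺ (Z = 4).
2.25

Using E_n = -13.6057 Z² / n² eV with Z = 4:

E_4 = -13.6057 × 4² / 4² = -217.6912 / 16 = -13.60570000 eV
E_6 = -13.6057 × 4² / 6² = -217.6912 / 36 = -6.04697778 eV

The ratio is:
E_4/E_6 = (-13.60570000) / (-6.04697778)
E_4/E_6 = (-217.6912/16) / (-217.6912/36)
E_4/E_6 = 36/16
E_4/E_6 = 2.25
(Note: the Z² factors cancel in the ratio.)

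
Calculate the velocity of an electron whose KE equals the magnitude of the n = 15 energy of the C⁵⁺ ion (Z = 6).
8.7508e+05 m/s (or 0.292% of c)

The binding energy at n = 15 for C⁵⁺ is:
E_15 = -13.6057 × 6²/15² = -2.1769120 eV
|E_15| = 2.1769120 eV

Convert to Joules:
KE = 2.1769120 eV × (1.602177 × 10⁻¹⁹ J/eV) = 3.487798e-19 J

Using KE = ½mv²:
v = √(2·KE/m_e)
v = √(2 × 3.487798e-19 J / 9.10938 × 10⁻³¹ kg)
v = 8.7508e+05 m/s

This is approximately 0.292% the speed of light.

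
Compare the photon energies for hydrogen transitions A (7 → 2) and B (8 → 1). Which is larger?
8 → 1

Calculate the energy for each transition:

Transition 7 → 2:
ΔE₁ = |E_2 - E_7| = |-13.6057/2² - (-13.6057/7²)|
ΔE₁ = |-3.40142500 - (-0.27766735)| = 3.12376 eV

Transition 8 → 1:
ΔE₂ = |E_1 - E_8| = |-13.6057/1² - (-13.6057/8²)|
ΔE₂ = |-13.60570000 - (-0.21258906)| = 13.39311 eV

Since 13.39311 eV > 3.12376 eV, the transition 8 → 1 emits the more energetic photon.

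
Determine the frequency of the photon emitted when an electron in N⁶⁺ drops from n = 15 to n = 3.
1.7195e+16 Hz

First, find the transition energy:
E_15 = -13.6057 × 7² / 15² = -2.963019 eV
E_3 = -13.6057 × 7² / 3² = -74.075478 eV
|ΔE| = |E_3 - E_15| = 71.112459 eV

Convert to Joules: E = 71.112459 eV × (1.602177 × 10⁻¹⁹ J/eV) = 1.139347e-17 J

Using E = hf:
f = E/h = 1.139347e-17 J / (6.62607 × 10⁻³⁴ J·s)
f = 1.7195e+16 Hz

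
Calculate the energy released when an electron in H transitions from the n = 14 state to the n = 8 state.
0.1432 eV

The energy levels are E_n = -13.6057 eV / n².

Energy at n = 14: E_14 = -13.6057 / 14² = -0.0694168 eV
Energy at n = 8: E_8 = -13.6057 / 8² = -0.2125891 eV

For emission (electron falling to lower state), the photon energy is:
E_photon = E_14 - E_8 = |-0.0694168 - (-0.2125891)|
E_photon = 0.1432 eV

This energy is carried away by the emitted photon.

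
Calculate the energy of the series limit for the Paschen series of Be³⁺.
24.187911 eV

The series limit corresponds to the transition from n = ∞ to n = 3.
This is the highest energy (shortest wavelength) transition in the Paschen series.

E_∞ = 0 eV
E_3 = -13.6057 × 4² / 3² = -24.187911 eV

Energy at series limit:
ΔE = E_∞ - E_3 = 0 - (-24.187911) = 24.187911 eV

This energy equals the ionization energy from the n = 3 state of Be³⁺.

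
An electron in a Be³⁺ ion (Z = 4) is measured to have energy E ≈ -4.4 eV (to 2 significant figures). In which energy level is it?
n = 7

The exact energy levels follow E_n = -13.6057 Z² / n² eV with Z = 4.

The measured value (-4.4 eV) is reported to only 2 significant figures, so we must test candidate n values and see which one matches to that precision.

Candidate energies:
  n = 5:  E = -13.6057 × 4² / 5² = -8.70765 eV
  n = 6:  E = -13.6057 × 4² / 6² = -6.04698 eV
  n = 7:  E = -13.6057 × 4² / 7² = -4.44268 eV  ← matches
  n = 8:  E = -13.6057 × 4² / 8² = -3.40143 eV
  n = 9:  E = -13.6057 × 4² / 9² = -2.68755 eV

Checking against the measurement of -4.4 eV (2 sig figs), only n = 7 agrees:
E_7 = -4.44268 eV, which rounds to -4.4 eV ✓

Therefore n = 7.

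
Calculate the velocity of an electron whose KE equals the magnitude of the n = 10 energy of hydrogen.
2.19e+05 m/s (or 0.072974% of c)

The binding energy at n = 10 for hydrogen is:
E_10 = -13.6057/10² = -0.13605700 eV
|E_10| = 0.13605700 eV

Convert to Joules:
KE = 0.13605700 eV × (1.602177 × 10⁻¹⁹ J/eV) = 2.1799e-20 J

Using KE = ½mv²:
v = √(2·KE/m_e)
v = √(2 × 2.1799e-20 J / 9.10938 × 10⁻³¹ kg)
v = 2.19e+05 m/s

This is approximately 0.072974% the speed of light.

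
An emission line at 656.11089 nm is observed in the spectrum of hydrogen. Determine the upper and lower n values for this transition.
n = 3 → n = 2

First, find the photon energy from the wavelength (hc = 1239.84 eV·nm):
E = hc/λ = 1239.84 eV·nm / 656.11089 nm = 1.8896806 eV

The energy levels of hydrogen satisfy E_n = -13.6057 / n² eV, so an emission n_i → n_f releases
ΔE = 13.6057 × (1/n_f² − 1/n_i²) eV.

Setting ΔE equal to the photon energy:
1/n_f² − 1/n_i² = 1.8896806 / 13.6057 = 0.13888889

Since 1/n_i² must be positive, we need 1/n_f² > 0.13888889, i.e. n_f ≤ 2. For each allowed n_f, solve n_i = (1/n_f² − 0.13888889)^(−1/2) and check whether it is a whole number:
  n_f = 1: 1/n_i² = 1.00000000 − 0.13888889 = 0.86111111 → n_i = 1.078  (not an integer) ✗
  n_f = 2: 1/n_i² = 0.25000000 − 0.13888889 = 0.11111111 → n_i = 3.000  → integer, n_i = 3 ✓

Only n_f = 2 gives an integer upper level, n_i = 3.

The transition is from n = 3 to n = 2 (emission).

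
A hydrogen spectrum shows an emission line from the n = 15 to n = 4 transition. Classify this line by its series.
Brackett series

The spectral series in hydrogen are named based on the final (lower) energy level:
- Lyman series: n_final = 1 (ultraviolet)
- Balmer series: n_final = 2 (visible/near-UV)
- Paschen series: n_final = 3 (infrared)
- Brackett series: n_final = 4 (infrared)
- Pfund series: n_final = 5 (far infrared)

Since this transition ends at n = 4, it belongs to the Brackett series.

For reference, this 15 → 4 line has photon energy
ΔE = 13.6057 eV × (1/4² - 1/15²) = 0.78988647 eV,
corresponding to wavelength λ = hc/ΔE = 1239.84 eV·nm / 0.78988647 eV = 1569.64 nm in the infrared region.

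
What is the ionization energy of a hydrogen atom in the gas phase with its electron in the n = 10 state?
0.1361 eV

The ionization energy is the energy needed to remove the electron completely (n → ∞).

For hydrogen, E_n = -13.6057 eV / n².

At n = 10: E_10 = -13.6057 / 10² = -0.1360570 eV
At n = ∞: E_∞ = 0 eV

Ionization energy = E_∞ - E_10 = 0 - (-0.1360570) = 0.1360570 eV
Ionization energy ≈ 0.1361 eV

This is also called the binding energy of the electron in state n = 10.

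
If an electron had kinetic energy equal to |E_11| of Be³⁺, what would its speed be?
7.955e+05 m/s (or 0.26536% of c)

The binding energy at n = 11 for Be³⁺ is:
E_11 = -13.6057 × 4²/11² = -1.7991008 eV
|E_11| = 1.7991008 eV

Convert to Joules:
KE = 1.7991008 eV × (1.602177 × 10⁻¹⁹ J/eV) = 2.88248e-19 J

Using KE = ½mv²:
v = √(2·KE/m_e)
v = √(2 × 2.88248e-19 J / 9.10938 × 10⁻³¹ kg)
v = 7.955e+05 m/s

This is approximately 0.26536% the speed of light.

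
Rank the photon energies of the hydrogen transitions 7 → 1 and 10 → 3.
7 → 1

Calculate the energy for each transition:

Transition 7 → 1:
ΔE₁ = |E_1 - E_7| = |-13.6057/1² - (-13.6057/7²)|
ΔE₁ = |-13.60570000000 - (-0.27766734694)| = 13.32803265 eV

Transition 10 → 3:
ΔE₂ = |E_3 - E_10| = |-13.6057/3² - (-13.6057/10²)|
ΔE₂ = |-1.51174444444 - (-0.13605700000)| = 1.37568744 eV

Since 13.32803265 eV > 1.37568744 eV, the transition 7 → 1 emits the more energetic photon.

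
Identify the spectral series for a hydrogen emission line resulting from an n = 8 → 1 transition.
Lyman series

The spectral series in hydrogen are named based on the final (lower) energy level:
- Lyman series: n_final = 1 (ultraviolet)
- Balmer series: n_final = 2 (visible/near-UV)
- Paschen series: n_final = 3 (infrared)
- Brackett series: n_final = 4 (infrared)
- Pfund series: n_final = 5 (far infrared)

Since this transition ends at n = 1, it belongs to the Lyman series.

For reference, this 8 → 1 line has photon energy
ΔE = 13.6057 eV × (1/1² - 1/8²) = 13.39311094 eV,
corresponding to wavelength λ = hc/ΔE = 1239.84 eV·nm / 13.39311094 eV = 92.572966 nm in the ultraviolet region.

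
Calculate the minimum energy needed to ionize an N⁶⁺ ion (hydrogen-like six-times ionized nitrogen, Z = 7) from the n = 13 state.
3.9448 eV

The ionization energy is the energy needed to remove the electron completely (n → ∞).

For a hydrogen-like ion with Z = 7, E_n = -13.6057 Z² / n² eV.

At n = 13: E_13 = -13.6057 × 7² / 13² = -3.9448479 eV
At n = ∞: E_∞ = 0 eV

Ionization energy = E_∞ - E_13 = 0 - (-3.9448479) = 3.9448479 eV
Ionization energy ≈ 3.9448 eV

This is also called the binding energy of the electron in state n = 13.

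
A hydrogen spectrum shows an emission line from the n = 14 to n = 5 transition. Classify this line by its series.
Pfund series

The spectral series in hydrogen are named based on the final (lower) energy level:
- Lyman series: n_final = 1 (ultraviolet)
- Balmer series: n_final = 2 (visible/near-UV)
- Paschen series: n_final = 3 (infrared)
- Brackett series: n_final = 4 (infrared)
- Pfund series: n_final = 5 (far infrared)

Since this transition ends at n = 5, it belongs to the Pfund series.

For reference, this 14 → 5 line has photon energy
ΔE = 13.6057 eV × (1/5² - 1/14²) = 0.474811163 eV,
corresponding to wavelength λ = hc/ΔE = 1239.84 eV·nm / 0.474811163 eV = 2611.228 nm in the far infrared region.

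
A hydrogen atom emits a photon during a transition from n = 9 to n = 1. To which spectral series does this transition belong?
Lyman series

The spectral series in hydrogen are named based on the final (lower) energy level:
- Lyman series: n_final = 1 (ultraviolet)
- Balmer series: n_final = 2 (visible/near-UV)
- Paschen series: n_final = 3 (infrared)
- Brackett series: n_final = 4 (infrared)
- Pfund series: n_final = 5 (far infrared)

Since this transition ends at n = 1, it belongs to the Lyman series.

For reference, this 9 → 1 line has photon energy
ΔE = 13.6057 eV × (1/1² - 1/9²) = 13.43773 eV,
corresponding to wavelength λ = hc/ΔE = 1239.84 eV·nm / 13.43773 eV = 92.266 nm in the ultraviolet region.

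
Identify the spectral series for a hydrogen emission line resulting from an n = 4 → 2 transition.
Balmer series

The spectral series in hydrogen are named based on the final (lower) energy level:
- Lyman series: n_final = 1 (ultraviolet)
- Balmer series: n_final = 2 (visible/near-UV)
- Paschen series: n_final = 3 (infrared)
- Brackett series: n_final = 4 (infrared)
- Pfund series: n_final = 5 (far infrared)

Since this transition ends at n = 2, it belongs to the Balmer series.

For reference, this 4 → 2 line has photon energy
ΔE = 13.6057 eV × (1/2² - 1/4²) = 2.5510687500 eV,
corresponding to wavelength λ = hc/ΔE = 1239.84 eV·nm / 2.5510687500 eV = 486.008070 nm in the visible/near-UV region.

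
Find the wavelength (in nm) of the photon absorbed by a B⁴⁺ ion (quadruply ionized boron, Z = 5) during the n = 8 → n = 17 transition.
299.640176 nm

First, find the transition energy using E_n = -13.6057 Z² / n² eV:
E_8 = -13.6057 × 5² / 8² = -5.3147265625 eV
E_17 = -13.6057 × 5² / 17² = -1.1769636678 eV

Photon energy: |ΔE| = |E_17 - E_8| = 4.1377628947 eV

Convert to wavelength using E = hc/λ with hc = 1239.84 eV·nm:
λ = hc/E = 1239.84 eV·nm / 4.1377628947 eV
λ = 299.640176 nm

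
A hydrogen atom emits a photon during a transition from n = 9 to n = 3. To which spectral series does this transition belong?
Paschen series

The spectral series in hydrogen are named based on the final (lower) energy level:
- Lyman series: n_final = 1 (ultraviolet)
- Balmer series: n_final = 2 (visible/near-UV)
- Paschen series: n_final = 3 (infrared)
- Brackett series: n_final = 4 (infrared)
- Pfund series: n_final = 5 (far infrared)

Since this transition ends at n = 3, it belongs to the Paschen series.

For reference, this 9 → 3 line has photon energy
ΔE = 13.6057 eV × (1/3² - 1/9²) = 1.343773 eV,
corresponding to wavelength λ = hc/ΔE = 1239.84 eV·nm / 1.343773 eV = 922.66 nm in the infrared region.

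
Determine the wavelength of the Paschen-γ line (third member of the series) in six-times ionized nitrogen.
22.32 nm

The lines of a series are numbered from the longest wavelength (smallest ΔE) outward; the third line is the transition from n = n_f + 3 to n_f.
The Paschen series has all transitions ending at n_f = 3.

For N⁶⁺ (Z = 7), the third line (γ-line) is the jump from n = 6 to n = 3:
E_6 = -13.6057 × 7² / 6² = -18.5189 eV
E_3 = -13.6057 × 7² / 3² = -74.0755 eV
ΔE = E_6 - E_3 = 55.5566 eV

λ = hc/E = 1239.84 eV·nm / 55.5566 eV
λ = 22.32 nm

This is the γ-line of the Paschen series in N⁶⁺.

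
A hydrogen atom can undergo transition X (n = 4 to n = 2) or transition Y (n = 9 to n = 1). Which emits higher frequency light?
9 → 1

Calculate the energy for each transition:

Transition 4 → 2:
ΔE₁ = |E_2 - E_4| = |-13.6057/2² - (-13.6057/4²)|
ΔE₁ = |-3.40142500 - (-0.85035625)| = 2.55107 eV

Transition 9 → 1:
ΔE₂ = |E_1 - E_9| = |-13.6057/1² - (-13.6057/9²)|
ΔE₂ = |-13.60570000 - (-0.16797160)| = 13.43773 eV

Since 13.43773 eV > 2.55107 eV, the transition 9 → 1 emits the more energetic photon.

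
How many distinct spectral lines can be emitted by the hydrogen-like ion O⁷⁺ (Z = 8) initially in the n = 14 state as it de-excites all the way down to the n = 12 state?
3

The electron can occupy levels n = 12, 13, ..., 14 during de-excitation — that is m = 14 - 12 + 1 = 3 distinct levels.

The number of distinct spectral lines equals the number of ways to choose 2 of these m levels (each pair gives one possible emission transition):

Number of lines = m(m-1)/2 = 3×2/2 = 3

These correspond to all possible transitions between the 3 levels:
14 → 13, 14 → 12, 13 → 12

Each transition produces a photon with a unique energy (and thus wavelength). This count does not depend on Z.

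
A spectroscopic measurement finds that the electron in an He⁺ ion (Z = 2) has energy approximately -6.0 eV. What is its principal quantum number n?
n = 3

The exact energy levels follow E_n = -13.6057 Z² / n² eV with Z = 2.

The measured value (-6.0 eV) is reported to only 2 significant figures, so we must test candidate n values and see which one matches to that precision.

Candidate energies:
  n = 1:  E = -13.6057 × 2² / 1² = -54.42280 eV
  n = 2:  E = -13.6057 × 2² / 2² = -13.60570 eV
  n = 3:  E = -13.6057 × 2² / 3² = -6.04698 eV  ← matches
  n = 4:  E = -13.6057 × 2² / 4² = -3.40143 eV
  n = 5:  E = -13.6057 × 2² / 5² = -2.17691 eV

Checking against the measurement of -6.0 eV (2 sig figs), only n = 3 agrees:
E_3 = -6.04698 eV, which rounds to -6.0 eV ✓

Therefore n = 3.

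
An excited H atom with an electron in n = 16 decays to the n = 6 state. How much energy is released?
0.324789 eV

The energy levels are E_n = -13.6057 eV / n².

Energy at n = 16: E_16 = -13.6057 / 16² = -0.053147266 eV
Energy at n = 6: E_6 = -13.6057 / 6² = -0.377936111 eV

For emission (electron falling to lower state), the photon energy is:
E_photon = E_16 - E_6 = |-0.053147266 - (-0.377936111)|
E_photon = 0.324789 eV

This energy is carried away by the emitted photon.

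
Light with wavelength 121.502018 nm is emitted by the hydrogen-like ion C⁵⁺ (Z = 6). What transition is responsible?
n = 12 → n = 6

First, find the photon energy from the wavelength (hc = 1239.84 eV·nm):
E = hc/λ = 1239.84 eV·nm / 121.502018 nm = 10.204275 eV

The energy levels of C⁵⁺ satisfy E_n = -13.6057 × 6² / n² eV, so an emission n_i → n_f releases
ΔE = 13.6057 × 6² × (1/n_f² − 1/n_i²) eV.

Setting ΔE equal to the photon energy:
1/n_f² − 1/n_i² = 10.204275 / (13.6057 × 6²) = 0.020833333

Since 1/n_i² must be positive, we need 1/n_f² > 0.020833333, i.e. n_f ≤ 6. For each allowed n_f, solve n_i = (1/n_f² − 0.020833333)^(−1/2) and check whether it is a whole number:
  n_f = 1: 1/n_i² = 1.000000000 − 0.020833333 = 0.979166667 → n_i = 1.011  (not an integer) ✗
  n_f = 2: 1/n_i² = 0.250000000 − 0.020833333 = 0.229166667 → n_i = 2.089  (not an integer) ✗
  n_f = 3: 1/n_i² = 0.111111111 − 0.020833333 = 0.090277778 → n_i = 3.328  (not an integer) ✗
  n_f = 4: 1/n_i² = 0.062500000 − 0.020833333 = 0.041666667 → n_i = 4.899  (not an integer) ✗
  n_f = 5: 1/n_i² = 0.040000000 − 0.020833333 = 0.019166667 → n_i = 7.223  (not an integer) ✗
  n_f = 6: 1/n_i² = 0.027777778 − 0.020833333 = 0.006944445 → n_i = 12.000  → integer, n_i = 12 ✓

Only n_f = 6 gives an integer upper level, n_i = 12.

The transition is from n = 12 to n = 6 (emission).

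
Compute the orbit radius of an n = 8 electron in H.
3.38673 nm (or 33.86734 Å)

The Bohr radius formula is:
r_n = n² a₀ / Z

where a₀ = 0.05291772 nm is the Bohr radius.

For H (Z = 1) at n = 8:
r_8 = 8² × 0.05291772 nm / 1
r_8 = 64 × 0.05291772 nm / 1
r_8 = 3.386734 nm / 1
r_8 = 3.38673 nm

The electron orbits at approximately 3.38673 nm from the nucleus.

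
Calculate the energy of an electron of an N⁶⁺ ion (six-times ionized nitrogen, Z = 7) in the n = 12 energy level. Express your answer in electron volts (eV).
-4.63 eV

The energy levels of a hydrogen-like atom are given by:
E_n = -13.6057 Z² / n² eV  (with Z = 7 for N⁶⁺)

For n = 12:
E_12 = -13.6057 × 7² / 12²
E_12 = -13.6057 × 49 / 144
E_12 = -4.63 eV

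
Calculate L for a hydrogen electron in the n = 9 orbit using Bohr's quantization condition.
9.491e-34 J·s (or 9ℏ)

In the Bohr model, angular momentum is quantized:
L = nℏ

where ℏ = h/(2π) = 1.05457e-34 J·s

For n = 9:
L = 9 × 1.05457e-34 J·s
L = 9.491e-34 J·s

This can also be written as L = 9ℏ.
The angular momentum is an integer multiple of the reduced Planck constant.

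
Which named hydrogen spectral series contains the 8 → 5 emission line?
Pfund series

The spectral series in hydrogen are named based on the final (lower) energy level:
- Lyman series: n_final = 1 (ultraviolet)
- Balmer series: n_final = 2 (visible/near-UV)
- Paschen series: n_final = 3 (infrared)
- Brackett series: n_final = 4 (infrared)
- Pfund series: n_final = 5 (far infrared)

Since this transition ends at n = 5, it belongs to the Pfund series.

For reference, this 8 → 5 line has photon energy
ΔE = 13.6057 eV × (1/5² - 1/8²) = 0.331638938 eV,
corresponding to wavelength λ = hc/ΔE = 1239.84 eV·nm / 0.331638938 eV = 3738.524 nm in the far infrared region.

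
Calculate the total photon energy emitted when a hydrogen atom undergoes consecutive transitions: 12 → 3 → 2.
3.31 eV

The energy levels of hydrogen are E_n = -13.6057 / n² eV.

First transition (12 → 3):
ΔE₁ = |E_3 - E_12|
ΔE₁ = |-1.51174444 - (-0.09448403)| = 1.41726 eV

Second transition (3 → 2):
ΔE₂ = |E_2 - E_3|
ΔE₂ = |-3.40142500 - (-1.51174444)| = 1.88968 eV

Total energy released:
E_total = ΔE₁ + ΔE₂ = 1.41726 + 1.88968 = 3.31 eV

Note: This equals the direct transition 12 → 2: 3.31 eV ✓
Energy is conserved regardless of the path taken.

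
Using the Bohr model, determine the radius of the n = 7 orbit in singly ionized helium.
1.2965 nm (or 12.9649 Å)

The Bohr radius formula is:
r_n = n² a₀ / Z

where a₀ = 0.0529177 nm is the Bohr radius.

For He⁺ (Z = 2) at n = 7:
r_7 = 7² × 0.0529177 nm / 2
r_7 = 49 × 0.0529177 nm / 2
r_7 = 2.59297 nm / 2
r_7 = 1.2965 nm

The electron orbits at approximately 1.2965 nm from the nucleus.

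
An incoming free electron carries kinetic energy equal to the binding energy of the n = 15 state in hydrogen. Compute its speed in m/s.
1.45846e+05 m/s (or 0.049% of c)

The binding energy at n = 15 for hydrogen is:
E_15 = -13.6057/15² = -0.0604697778 eV
|E_15| = 0.0604697778 eV

Convert to Joules:
KE = 0.0604697778 eV × (1.602177 × 10⁻¹⁹ J/eV) = 9.6883287e-21 J

Using KE = ½mv²:
v = √(2·KE/m_e)
v = √(2 × 9.6883287e-21 J / 9.10938 × 10⁻³¹ kg)
v = 1.45846e+05 m/s

This is approximately 0.049% the speed of light.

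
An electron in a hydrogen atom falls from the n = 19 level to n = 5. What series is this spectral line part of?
Pfund series

The spectral series in hydrogen are named based on the final (lower) energy level:
- Lyman series: n_final = 1 (ultraviolet)
- Balmer series: n_final = 2 (visible/near-UV)
- Paschen series: n_final = 3 (infrared)
- Brackett series: n_final = 4 (infrared)
- Pfund series: n_final = 5 (far infrared)

Since this transition ends at n = 5, it belongs to the Pfund series.

For reference, this 19 → 5 line has photon energy
ΔE = 13.6057 eV × (1/5² - 1/19²) = 0.506539080 eV,
corresponding to wavelength λ = hc/ΔE = 1239.84 eV·nm / 0.506539080 eV = 2447.669 nm in the far infrared region.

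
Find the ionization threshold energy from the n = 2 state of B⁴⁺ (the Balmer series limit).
85.035625 eV

The series limit corresponds to the transition from n = ∞ to n = 2.
This is the highest energy (shortest wavelength) transition in the Balmer series.

E_∞ = 0 eV
E_2 = -13.6057 × 5² / 2² = -85.035625 eV

Energy at series limit:
ΔE = E_∞ - E_2 = 0 - (-85.035625) = 85.035625 eV

This energy equals the ionization energy from the n = 2 state of B⁴⁺.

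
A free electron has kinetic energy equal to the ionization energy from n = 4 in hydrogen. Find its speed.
5.46923e+05 m/s (or 0.18% of c)

The binding energy at n = 4 for hydrogen is:
E_4 = -13.6057/4² = -0.850356250 eV
|E_4| = 0.850356250 eV

Convert to Joules:
KE = 0.850356250 eV × (1.602177 × 10⁻¹⁹ J/eV) = 1.3624212e-19 J

Using KE = ½mv²:
v = √(2·KE/m_e)
v = √(2 × 1.3624212e-19 J / 9.10938 × 10⁻³¹ kg)
v = 5.46923e+05 m/s

This is approximately 0.18% the speed of light.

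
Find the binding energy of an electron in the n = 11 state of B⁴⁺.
2.811095 eV

The ionization energy is the energy needed to remove the electron completely (n → ∞).

For a hydrogen-like ion with Z = 5, E_n = -13.6057 Z² / n² eV.

At n = 11: E_11 = -13.6057 × 5² / 11² = -2.811095041 eV
At n = ∞: E_∞ = 0 eV

Ionization energy = E_∞ - E_11 = 0 - (-2.811095041) = 2.811095041 eV
Ionization energy ≈ 2.811095 eV

This is also called the binding energy of the electron in state n = 11.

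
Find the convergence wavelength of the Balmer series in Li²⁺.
40.500673 nm

The series limit corresponds to the transition from n = ∞ to n = 2.
This is the highest energy (shortest wavelength) transition in the Balmer series.

E_∞ = 0 eV
E_2 = -13.6057 × 3² / 2² = -30.61282500 eV

Energy at series limit:
ΔE = E_∞ - E_2 = 0 - (-30.61282500) = 30.61282500 eV
λ = hc/E = 1239.84 eV·nm / 30.61282500 eV = 40.500673 nm

This energy equals the ionization energy from the n = 2 state of Li²⁺.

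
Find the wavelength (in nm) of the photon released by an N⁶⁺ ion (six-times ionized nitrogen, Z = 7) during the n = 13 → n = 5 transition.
54.564841 nm

First, find the transition energy using E_n = -13.6057 Z² / n² eV:
E_13 = -13.6057 × 7² / 13² = -3.94484793 eV
E_5 = -13.6057 × 7² / 5² = -26.66717200 eV

Photon energy: |ΔE| = |E_5 - E_13| = 22.72232407 eV

Convert to wavelength using E = hc/λ with hc = 1239.84 eV·nm:
λ = hc/E = 1239.84 eV·nm / 22.72232407 eV
λ = 54.564841 nm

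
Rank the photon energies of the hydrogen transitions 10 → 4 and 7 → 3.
7 → 3

Calculate the energy for each transition:

Transition 10 → 4:
ΔE₁ = |E_4 - E_10| = |-13.6057/4² - (-13.6057/10²)|
ΔE₁ = |-0.850356250000 - (-0.136057000000)| = 0.714299250 eV

Transition 7 → 3:
ΔE₂ = |E_3 - E_7| = |-13.6057/3² - (-13.6057/7²)|
ΔE₂ = |-1.511744444444 - (-0.277667346939)| = 1.234077098 eV

Since 1.234077098 eV > 0.714299250 eV, the transition 7 → 3 emits the more energetic photon.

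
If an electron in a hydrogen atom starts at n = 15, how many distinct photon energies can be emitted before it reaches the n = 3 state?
78

The electron can occupy levels n = 3, 4, ..., 15 during de-excitation — that is m = 15 - 3 + 1 = 13 distinct levels.

The number of distinct spectral lines equals the number of ways to choose 2 of these m levels (each pair gives one possible emission transition):

Number of lines = m(m-1)/2 = 13×12/2 = 78

These correspond to all possible transitions between the 13 levels:
15 → 14, 15 → 13, 15 → 12, 15 → 11, 15 → 10, 15 → 9, 15 → 8, 15 → 7...

Each transition produces a photon with a unique energy (and thus wavelength). This count does not depend on Z.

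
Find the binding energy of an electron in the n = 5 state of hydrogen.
0.5442 eV

The ionization energy is the energy needed to remove the electron completely (n → ∞).

For hydrogen, E_n = -13.6057 eV / n².

At n = 5: E_5 = -13.6057 / 5² = -0.5442280 eV
At n = ∞: E_∞ = 0 eV

Ionization energy = E_∞ - E_5 = 0 - (-0.5442280) = 0.5442280 eV
Ionization energy ≈ 0.5442 eV

This is also called the binding energy of the electron in state n = 5.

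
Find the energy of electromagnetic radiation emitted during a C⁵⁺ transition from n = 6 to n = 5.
5.986508 eV

The energy levels are E_n = -13.6057 Z² eV / n².

Energy at n = 6: E_6 = -13.6057 × 6² / 6² = -13.605700000 eV
Energy at n = 5: E_5 = -13.6057 × 6² / 5² = -19.592208000 eV

For emission (electron falling to lower state), the photon energy is:
E_photon = E_6 - E_5 = |-13.605700000 - (-19.592208000)|
E_photon = 5.986508 eV

This energy is carried away by the emitted photon.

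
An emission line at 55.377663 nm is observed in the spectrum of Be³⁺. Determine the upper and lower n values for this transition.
n = 11 → n = 3

First, find the photon energy from the wavelength (hc = 1239.84 eV·nm):
E = hc/λ = 1239.84 eV·nm / 55.377663 nm = 22.388810 eV

The energy levels of Be³⁺ satisfy E_n = -13.6057 × 4² / n² eV, so an emission n_i → n_f releases
ΔE = 13.6057 × 4² × (1/n_f² − 1/n_i²) eV.

Setting ΔE equal to the photon energy:
1/n_f² − 1/n_i² = 22.388810 / (13.6057 × 4²) = 0.10284665

Since 1/n_i² must be positive, we need 1/n_f² > 0.10284665, i.e. n_f ≤ 3. For each allowed n_f, solve n_i = (1/n_f² − 0.10284665)^(−1/2) and check whether it is a whole number:
  n_f = 1: 1/n_i² = 1.00000000 − 0.10284665 = 0.89715335 → n_i = 1.056  (not an integer) ✗
  n_f = 2: 1/n_i² = 0.25000000 − 0.10284665 = 0.14715335 → n_i = 2.607  (not an integer) ✗
  n_f = 3: 1/n_i² = 0.11111111 − 0.10284665 = 0.00826446 → n_i = 11.000  → integer, n_i = 11 ✓

Only n_f = 3 gives an integer upper level, n_i = 11.

The transition is from n = 11 to n = 3 (emission).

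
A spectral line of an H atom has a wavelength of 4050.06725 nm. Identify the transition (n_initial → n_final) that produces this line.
n = 5 → n = 4

First, find the photon energy from the wavelength (hc = 1239.84 eV·nm):
E = hc/λ = 1239.84 eV·nm / 4050.06725 nm = 0.30612825 eV

The energy levels of hydrogen satisfy E_n = -13.6057 / n² eV, so an emission n_i → n_f releases
ΔE = 13.6057 × (1/n_f² − 1/n_i²) eV.

Setting ΔE equal to the photon energy:
1/n_f² − 1/n_i² = 0.30612825 / 13.6057 = 0.022500000

Since 1/n_i² must be positive, we need 1/n_f² > 0.022500000, i.e. n_f ≤ 6. For each allowed n_f, solve n_i = (1/n_f² − 0.022500000)^(−1/2) and check whether it is a whole number:
  n_f = 1: 1/n_i² = 1.000000000 − 0.022500000 = 0.977500000 → n_i = 1.011  (not an integer) ✗
  n_f = 2: 1/n_i² = 0.250000000 − 0.022500000 = 0.227500000 → n_i = 2.097  (not an integer) ✗
  n_f = 3: 1/n_i² = 0.111111111 − 0.022500000 = 0.088611111 → n_i = 3.359  (not an integer) ✗
  n_f = 4: 1/n_i² = 0.062500000 − 0.022500000 = 0.040000000 → n_i = 5.000  → integer, n_i = 5 ✓
  n_f = 5: 1/n_i² = 0.040000000 − 0.022500000 = 0.017500000 → n_i = 7.559  (not an integer) ✗
  n_f = 6: 1/n_i² = 0.027777778 − 0.022500000 = 0.005277778 → n_i = 13.765  (not an integer) ✗

Only n_f = 4 gives an integer upper level, n_i = 5.

The transition is from n = 5 to n = 4 (emission).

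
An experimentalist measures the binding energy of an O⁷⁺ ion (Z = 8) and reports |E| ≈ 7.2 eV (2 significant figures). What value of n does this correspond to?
n = 11

The exact energy levels follow E_n = -13.6057 Z² / n² eV with Z = 8.

The measured value (-7.2 eV) is reported to only 2 significant figures, so we must test candidate n values and see which one matches to that precision.

Candidate energies:
  n = 9:  E = -13.6057 × 8² / 9² = -10.750183 eV
  n = 10:  E = -13.6057 × 8² / 10² = -8.707648 eV
  n = 11:  E = -13.6057 × 8² / 11² = -7.196403 eV  ← matches
  n = 12:  E = -13.6057 × 8² / 12² = -6.046978 eV
  n = 13:  E = -13.6057 × 8² / 13² = -5.152454 eV

Checking against the measurement of -7.2 eV (2 sig figs), only n = 11 agrees:
E_11 = -7.196403 eV, which rounds to -7.2 eV ✓

Therefore n = 11.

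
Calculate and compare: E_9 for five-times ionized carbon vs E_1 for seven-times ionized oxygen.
O⁷⁺ at n = 1 (E = -870.765 eV)

Using E_n = -13.6057 Z² / n² eV:

C⁵⁺ (Z = 6) at n = 9:
E = -13.6057 × 6² / 9² = -13.6057 × 36 / 81 = -6.046978 eV

O⁷⁺ (Z = 8) at n = 1:
E = -13.6057 × 8² / 1² = -13.6057 × 64 / 1 = -870.764800 eV

Since -870.764800 eV < -6.046978 eV,
O⁷⁺ at n = 1 is more tightly bound (requires more energy to ionize).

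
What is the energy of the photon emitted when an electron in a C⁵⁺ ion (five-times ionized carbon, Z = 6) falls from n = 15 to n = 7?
7.819112 eV

The energy levels are E_n = -13.6057 Z² eV / n².

Energy at n = 15: E_15 = -13.6057 × 6² / 15² = -2.176912000 eV
Energy at n = 7: E_7 = -13.6057 × 6² / 7² = -9.996024490 eV

For emission (electron falling to lower state), the photon energy is:
E_photon = E_15 - E_7 = |-2.176912000 - (-9.996024490)|
E_photon = 7.819112 eV

This energy is carried away by the emitted photon.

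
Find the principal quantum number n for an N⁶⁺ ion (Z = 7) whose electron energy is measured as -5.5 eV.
n = 11

The exact energy levels follow E_n = -13.6057 Z² / n² eV with Z = 7.

The measured value (-5.5 eV) is reported to only 2 significant figures, so we must test candidate n values and see which one matches to that precision.

Candidate energies:
  n = 9:  E = -13.6057 × 7² / 9² = -8.23061 eV
  n = 10:  E = -13.6057 × 7² / 10² = -6.66679 eV
  n = 11:  E = -13.6057 × 7² / 11² = -5.50975 eV  ← matches
  n = 12:  E = -13.6057 × 7² / 12² = -4.62972 eV
  n = 13:  E = -13.6057 × 7² / 13² = -3.94485 eV

Checking against the measurement of -5.5 eV (2 sig figs), only n = 11 agrees:
E_11 = -5.50975 eV, which rounds to -5.5 eV ✓

Therefore n = 11.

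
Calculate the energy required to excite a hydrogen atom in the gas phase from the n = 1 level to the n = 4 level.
12.755 eV

The energy levels of a hydrogen-like atom are E_n = -13.6057 eV / n².

Energy at n = 1: E_1 = -13.6057 / 1² = -13.605700 eV
Energy at n = 4: E_4 = -13.6057 / 4² = -0.850356 eV

The excitation energy is the difference:
ΔE = E_4 - E_1
ΔE = -0.850356 - (-13.605700)
ΔE = 12.755 eV

Since this is positive, energy must be absorbed (photon absorption).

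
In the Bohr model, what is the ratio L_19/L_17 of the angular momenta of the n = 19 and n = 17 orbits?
1.118

In the Bohr model, L_n = nℏ, so the ratio is purely the ratio of quantum numbers:

L_19/L_17 = 19ℏ / 17ℏ = 19/17 = 1.118

The angular momentum scales linearly with n.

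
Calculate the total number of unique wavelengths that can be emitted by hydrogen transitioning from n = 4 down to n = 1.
6

The electron can occupy levels n = 1, 2, ..., 4 during de-excitation — that is m = 4 - 1 + 1 = 4 distinct levels.

The number of distinct spectral lines equals the number of ways to choose 2 of these m levels (each pair gives one possible emission transition):

Number of lines = m(m-1)/2 = 4×3/2 = 6

These correspond to all possible transitions between the 4 levels:
4 → 3, 4 → 2, 4 → 1, 3 → 2, 3 → 1, 2 → 1

Each transition produces a photon with a unique energy (and thus wavelength). This count does not depend on Z.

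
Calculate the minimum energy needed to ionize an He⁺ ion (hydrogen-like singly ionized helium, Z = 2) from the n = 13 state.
0.32203 eV

The ionization energy is the energy needed to remove the electron completely (n → ∞).

For a hydrogen-like ion with Z = 2, E_n = -13.6057 Z² / n² eV.

At n = 13: E_13 = -13.6057 × 2² / 13² = -0.32202840 eV
At n = ∞: E_∞ = 0 eV

Ionization energy = E_∞ - E_13 = 0 - (-0.32202840) = 0.32202840 eV
Ionization energy ≈ 0.32203 eV

This is also called the binding energy of the electron in state n = 13.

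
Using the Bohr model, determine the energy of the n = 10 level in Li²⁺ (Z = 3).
-1.224513 eV

For hydrogen-like ions, the energy levels scale with Z²:
E_n = -13.6057 Z² / n² eV

For Li²⁺ (Z = 3) at n = 10:
E_10 = -13.6057 × 3² / 10²
E_10 = -13.6057 × 9 / 100
E_10 = -122.4513 / 100
E_10 = -1.224513 eV

The energy is 9 times more negative than hydrogen at the same n due to the stronger nuclear charge.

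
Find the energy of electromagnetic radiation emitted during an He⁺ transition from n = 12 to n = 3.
5.6690 eV

The energy levels are E_n = -13.6057 Z² eV / n².

Energy at n = 12: E_12 = -13.6057 × 2² / 12² = -0.3779361 eV
Energy at n = 3: E_3 = -13.6057 × 2² / 3² = -6.0469778 eV

For emission (electron falling to lower state), the photon energy is:
E_photon = E_12 - E_3 = |-0.3779361 - (-6.0469778)|
E_photon = 5.6690 eV

This energy is carried away by the emitted photon.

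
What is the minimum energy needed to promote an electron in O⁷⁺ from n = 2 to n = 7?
199.9205 eV

The energy levels of a hydrogen-like atom are E_n = -13.6057 Z² eV / n².

Energy at n = 2: E_2 = -13.6057 × 8² / 2² = -217.6912000 eV
Energy at n = 7: E_7 = -13.6057 × 8² / 7² = -17.7707102 eV

The excitation energy is the difference:
ΔE = E_7 - E_2
ΔE = -17.7707102 - (-217.6912000)
ΔE = 199.9205 eV

Since this is positive, energy must be absorbed (photon absorption).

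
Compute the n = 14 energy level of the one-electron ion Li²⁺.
-0.62 eV

For hydrogen-like ions, the energy levels scale with Z²:
E_n = -13.6057 Z² / n² eV

For Li²⁺ (Z = 3) at n = 14:
E_14 = -13.6057 × 3² / 14²
E_14 = -13.6057 × 9 / 196
E_14 = -122.4513 / 196
E_14 = -0.62 eV

The energy is 9 times more negative than hydrogen at the same n due to the stronger nuclear charge.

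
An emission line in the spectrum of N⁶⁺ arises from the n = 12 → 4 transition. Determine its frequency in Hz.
8.95569e+15 Hz

First, find the transition energy:
E_12 = -13.6057 × 7² / 12² = -4.6297174 eV
E_4 = -13.6057 × 7² / 4² = -41.6674563 eV
|ΔE| = |E_4 - E_12| = 37.0377389 eV

Convert to Joules: E = 37.0377389 eV × (1.602177 × 10⁻¹⁹ J/eV) = 5.9341013e-18 J

Using E = hf:
f = E/h = 5.9341013e-18 J / (6.62607 × 10⁻³⁴ J·s)
f = 8.95569e+15 Hz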